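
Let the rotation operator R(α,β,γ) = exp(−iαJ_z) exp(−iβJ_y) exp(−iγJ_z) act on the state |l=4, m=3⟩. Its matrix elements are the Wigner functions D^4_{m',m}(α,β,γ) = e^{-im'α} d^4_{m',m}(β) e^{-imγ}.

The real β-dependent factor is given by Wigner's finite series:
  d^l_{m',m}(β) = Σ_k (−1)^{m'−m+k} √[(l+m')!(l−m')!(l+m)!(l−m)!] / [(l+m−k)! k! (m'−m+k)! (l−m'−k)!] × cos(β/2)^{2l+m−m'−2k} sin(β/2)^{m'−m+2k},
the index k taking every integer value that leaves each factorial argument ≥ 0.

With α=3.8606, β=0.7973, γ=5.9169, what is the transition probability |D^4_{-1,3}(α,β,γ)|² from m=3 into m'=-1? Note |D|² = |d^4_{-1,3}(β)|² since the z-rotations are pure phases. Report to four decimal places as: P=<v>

First d^4_{-1,3}(β=0.7973), then the phase factors e^{-i(-1)α} and e^{-i(3)γ}:
c=cos(0.7973/2)=0.921586, s=sin(0.7973/2)=0.388175; N=√[6·120·5040·1]=1904.940944
k: max(0,(3)−(-1))=4 … min(4+(3),4−(-1))=5
  k=4: (−1)^0·1904.9409/(144)·0.9216^4·0.3882^4 = +0.216656
  k=5: (−1)^1·1904.9409/(240)·0.9216^2·0.3882^6 = -0.023062
d^4_{-1,3}(0.7973) = +0.216656 -0.023062 = +0.193594
|D^4_{-1,3}|² = |d^4_{-1,3}(β)|² = (+0.193594)² = 0.037478 (the z-rotation phases have unit modulus)

P=0.0375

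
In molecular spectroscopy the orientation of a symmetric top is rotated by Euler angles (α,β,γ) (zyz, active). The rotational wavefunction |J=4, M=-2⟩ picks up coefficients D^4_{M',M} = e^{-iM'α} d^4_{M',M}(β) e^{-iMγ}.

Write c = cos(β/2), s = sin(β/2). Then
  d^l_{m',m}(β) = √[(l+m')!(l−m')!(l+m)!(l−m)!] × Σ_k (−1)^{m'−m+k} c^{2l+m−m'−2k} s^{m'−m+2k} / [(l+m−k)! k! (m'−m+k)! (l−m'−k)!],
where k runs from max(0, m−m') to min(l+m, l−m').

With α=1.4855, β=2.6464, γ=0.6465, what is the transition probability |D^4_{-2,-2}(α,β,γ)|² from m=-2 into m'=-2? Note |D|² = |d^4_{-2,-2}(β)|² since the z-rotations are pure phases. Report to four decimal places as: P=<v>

Split into d^4_{-2,-2}(β=2.6464) × two z-phases.
c=cos(2.6464/2)=0.245074, s=sin(2.6464/2)=0.969504; N=√[2·720·2·720]=1440.000000
Admissible k: 0..2 (factorial args all ≥0)
  k=0: (−1)^0·1440.0000/(1440)·0.2451^8·0.9695^0 = +0.000013
  k=1: (−1)^1·1440.0000/(120)·0.2451^6·0.9695^2 = -0.002444
  k=2: (−1)^2·1440.0000/(96)·0.2451^4·0.9695^4 = +0.047806
d^4_{-2,-2}(2.6464) = +0.000013 -0.002444 +0.047806 = +0.045375
|D^4_{-2,-2}|² = |d^4_{-2,-2}(β)|² = (+0.045375)² = 0.002059 (the z-rotation phases have unit modulus)

P=0.0021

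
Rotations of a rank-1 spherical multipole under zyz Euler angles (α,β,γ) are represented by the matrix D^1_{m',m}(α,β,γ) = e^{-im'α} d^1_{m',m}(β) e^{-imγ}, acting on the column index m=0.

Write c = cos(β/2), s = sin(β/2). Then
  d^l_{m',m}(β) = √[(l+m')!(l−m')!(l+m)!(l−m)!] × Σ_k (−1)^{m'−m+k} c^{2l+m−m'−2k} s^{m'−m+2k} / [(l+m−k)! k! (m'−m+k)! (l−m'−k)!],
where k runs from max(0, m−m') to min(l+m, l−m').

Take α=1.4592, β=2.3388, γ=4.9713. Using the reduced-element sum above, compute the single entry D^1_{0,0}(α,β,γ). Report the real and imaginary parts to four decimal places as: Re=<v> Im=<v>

D^1_{0,0}(1.4592,2.3388,4.9713) = e^{-i·0·1.4592}·d^1_{0,0}(2.3388)·e^{-i·0·4.9713}. Compute d first:
c=cos(2.3388/2)=0.390704, s=sin(2.3388/2)=0.920516; N=√[1·1·1·1]=1.000000
The bounds max(0,m−m')=0 and min(l+m,l−m')=1 give 2 terms
  k=0: (−1)^0·1.0000/(1)·0.3907^2·0.9205^0 = +0.152650
  k=1: (−1)^1·1.0000/(1)·0.3907^0·0.9205^2 = -0.847350
d^1_{0,0}(2.3388) = +0.152650 -0.847350 = -0.694701
D = (+1.000000+0.000000i)·(-0.694701)·(+1.000000+0.000000i) = -0.694701+0.000000i

Re=-0.6947 Im=0.0000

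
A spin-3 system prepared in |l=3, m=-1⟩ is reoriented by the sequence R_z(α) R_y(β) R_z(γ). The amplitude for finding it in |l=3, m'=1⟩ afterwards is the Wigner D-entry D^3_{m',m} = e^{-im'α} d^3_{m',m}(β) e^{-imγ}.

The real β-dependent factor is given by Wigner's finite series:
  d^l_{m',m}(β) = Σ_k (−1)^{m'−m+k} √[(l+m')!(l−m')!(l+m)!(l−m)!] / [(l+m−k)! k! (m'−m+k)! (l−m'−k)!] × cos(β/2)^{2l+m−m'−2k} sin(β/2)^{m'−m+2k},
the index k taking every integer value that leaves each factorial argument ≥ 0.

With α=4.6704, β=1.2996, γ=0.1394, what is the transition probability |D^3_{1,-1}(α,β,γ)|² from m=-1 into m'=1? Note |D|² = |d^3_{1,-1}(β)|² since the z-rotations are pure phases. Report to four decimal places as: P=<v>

P=0.0636

First d^3_{1,-1}(β=1.2996), then the phase factors e^{-i(1)α} and e^{-i(-1)γ}:
c=cos(1.2996/2)=0.796205, s=sin(1.2996/2)=0.605027; N=√[24·2·2·24]=48.000000
The bounds max(0,m−m')=0 and min(l+m,l−m')=2 give 3 terms
  k=0: (−1)^2·48.0000/(8)·0.7962^4·0.6050^2 = +0.882674
  k=1: (−1)^3·48.0000/(6)·0.7962^2·0.6050^4 = -0.679578
  k=2: (−1)^4·48.0000/(48)·0.7962^0·0.6050^6 = +0.049051
d^3_{1,-1}(1.2996) = +0.882674 -0.679578 +0.049051 = +0.252147
|D^3_{1,-1}|² = |d^3_{1,-1}(β)|² = (+0.252147)² = 0.063578 (the z-rotation phases have unit modulus)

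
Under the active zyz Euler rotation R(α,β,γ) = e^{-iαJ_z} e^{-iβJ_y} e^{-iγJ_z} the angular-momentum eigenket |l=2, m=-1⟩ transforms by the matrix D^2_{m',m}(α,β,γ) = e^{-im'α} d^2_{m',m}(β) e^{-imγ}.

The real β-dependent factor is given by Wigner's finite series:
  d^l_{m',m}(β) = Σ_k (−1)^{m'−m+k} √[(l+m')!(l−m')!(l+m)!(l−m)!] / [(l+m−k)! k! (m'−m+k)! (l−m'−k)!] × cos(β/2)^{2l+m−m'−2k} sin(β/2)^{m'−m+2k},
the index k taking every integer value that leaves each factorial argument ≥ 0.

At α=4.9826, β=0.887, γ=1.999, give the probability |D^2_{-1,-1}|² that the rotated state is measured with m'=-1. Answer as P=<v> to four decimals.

P=0.0462

First d^2_{-1,-1}(β=0.887), then the phase factors e^{-i(-1)α} and e^{-i(-1)γ}:
With c≡cos(β/2)=0.903255 and s≡sin(β/2)=0.429103, N=[1·6·1·6]^{1/2}=6.000000
k∈{0,1} keeps every argument non-negative
  k=0: (−1)^0·6.0000/(6)·0.9033^4·0.4291^0 = +0.665644
  k=1: (−1)^1·6.0000/(2)·0.9033^2·0.4291^2 = -0.450678
d^2_{-1,-1}(0.887) = +0.665644 -0.450678 = +0.214966
|D^2_{-1,-1}|² = |d^2_{-1,-1}(β)|² = (+0.214966)² = 0.046210 (the z-rotation phases have unit modulus)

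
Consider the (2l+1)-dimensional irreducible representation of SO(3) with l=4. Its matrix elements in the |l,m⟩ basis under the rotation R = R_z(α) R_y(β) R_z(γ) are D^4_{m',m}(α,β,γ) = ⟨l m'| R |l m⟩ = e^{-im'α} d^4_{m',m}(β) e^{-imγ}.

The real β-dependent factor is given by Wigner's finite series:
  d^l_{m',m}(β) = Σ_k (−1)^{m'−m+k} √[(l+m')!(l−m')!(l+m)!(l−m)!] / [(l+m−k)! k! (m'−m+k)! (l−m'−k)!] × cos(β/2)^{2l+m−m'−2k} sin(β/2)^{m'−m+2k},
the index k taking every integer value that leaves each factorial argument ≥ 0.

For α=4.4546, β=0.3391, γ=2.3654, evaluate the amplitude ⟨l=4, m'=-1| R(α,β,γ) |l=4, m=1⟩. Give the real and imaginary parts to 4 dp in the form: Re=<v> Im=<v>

D^4_{-1,1}(4.4546,0.3391,2.3654) = e^{-i·-1·4.4546}·d^4_{-1,1}(0.3391)·e^{-i·1·2.3654}. Compute d first:
Half-angle: c=0.985661, s=0.168739. N=√(6·120·120·6)=720.000000
k∈{2,3,4,5} keeps every argument non-negative
  k=2: (−1)^0·720.0000/(72)·0.9857^6·0.1687^2 = +0.261093
  k=3: (−1)^1·720.0000/(24)·0.9857^4·0.1687^4 = -0.022956
  k=4: (−1)^2·720.0000/(48)·0.9857^2·0.1687^6 = +0.000336
  k=5: (−1)^3·720.0000/(720)·0.9857^0·0.1687^8 = -0.000001
d^4_{-1,1}(0.3391) = +0.261093 -0.022956 +0.000336 -0.000001 = +0.238473
Phases: e^{-i·(-1)·4.4546}=-0.254943-0.966956i, e^{-i·(1)·2.3654}=-0.713586-0.700568i ⇒ D=-0.118162+0.207140i

Re=-0.1182 Im=0.2071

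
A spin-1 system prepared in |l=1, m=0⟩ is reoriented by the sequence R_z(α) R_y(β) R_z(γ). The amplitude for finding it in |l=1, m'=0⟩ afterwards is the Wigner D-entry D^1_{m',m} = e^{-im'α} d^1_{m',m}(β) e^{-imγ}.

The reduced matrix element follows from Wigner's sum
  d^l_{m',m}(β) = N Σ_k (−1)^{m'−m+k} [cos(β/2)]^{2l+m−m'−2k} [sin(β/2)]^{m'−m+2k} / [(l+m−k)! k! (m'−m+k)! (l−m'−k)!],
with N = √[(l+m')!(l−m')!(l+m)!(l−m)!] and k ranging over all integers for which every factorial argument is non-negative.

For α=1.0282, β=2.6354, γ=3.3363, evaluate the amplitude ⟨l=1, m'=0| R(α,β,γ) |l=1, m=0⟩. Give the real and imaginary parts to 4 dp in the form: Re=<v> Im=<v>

Re=-0.8746 Im=0.0000

D^1_{0,0}(1.0282,2.6354,3.3363) = e^{-i·0·1.0282}·d^1_{0,0}(2.6354)·e^{-i·0·3.3363}. Compute d first:
c=cos(2.6354/2)=0.250403, s=sin(2.6354/2)=0.968142; N=√[1·1·1·1]=1.000000
Admissible k: 0..1 (factorial args all ≥0)
  k=0: (−1)^0·1.0000/(1)·0.2504^2·0.9681^0 = +0.062702
  k=1: (−1)^1·1.0000/(1)·0.2504^0·0.9681^2 = -0.937298
d^1_{0,0}(2.6354) = +0.062702 -0.937298 = -0.874597
D = (+1.000000+0.000000i)·(-0.874597)·(+1.000000+0.000000i) = -0.874597+0.000000i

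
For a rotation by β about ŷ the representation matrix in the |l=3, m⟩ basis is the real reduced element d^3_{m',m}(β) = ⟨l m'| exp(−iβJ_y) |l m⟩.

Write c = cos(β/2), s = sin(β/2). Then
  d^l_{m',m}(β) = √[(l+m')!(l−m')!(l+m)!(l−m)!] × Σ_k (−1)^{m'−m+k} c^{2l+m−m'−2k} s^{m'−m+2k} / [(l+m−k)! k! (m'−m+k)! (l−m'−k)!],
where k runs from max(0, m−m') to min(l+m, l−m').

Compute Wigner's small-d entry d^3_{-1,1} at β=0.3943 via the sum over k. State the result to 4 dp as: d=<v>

d^3_{-1,1}(β=0.3943) via Wigner's sum:
c=cos(0.3943/2)=0.980629, s=sin(0.3943/2)=0.195875; N=√[2·24·24·2]=48.000000
Admissible k: 2..4 (factorial args all ≥0)
  k=2: (−1)^0·48.0000/(8)·0.9806^4·0.1959^2 = +0.212877
  k=3: (−1)^1·48.0000/(6)·0.9806^2·0.1959^4 = -0.011324
  k=4: (−1)^2·48.0000/(48)·0.9806^0·0.1959^6 = +0.000056
d^3_{-1,1}(0.3943) = +0.212877 -0.011324 +0.000056 = +0.201609

d=0.2016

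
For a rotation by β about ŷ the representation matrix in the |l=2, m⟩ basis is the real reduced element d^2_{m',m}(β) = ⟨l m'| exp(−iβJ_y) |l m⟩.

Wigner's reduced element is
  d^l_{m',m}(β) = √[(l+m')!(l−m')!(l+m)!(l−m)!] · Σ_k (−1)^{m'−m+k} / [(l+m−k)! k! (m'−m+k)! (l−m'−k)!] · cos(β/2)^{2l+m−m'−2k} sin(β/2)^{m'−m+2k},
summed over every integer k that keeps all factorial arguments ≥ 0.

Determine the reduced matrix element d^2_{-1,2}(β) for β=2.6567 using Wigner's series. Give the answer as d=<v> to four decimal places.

d^2_{-1,2}(β=2.6567) via Wigner's sum:
c=cos(2.6567/2)=0.240078, s=sin(2.6567/2)=0.970754; N=√[1·6·24·1]=12.000000
k∈{3} keeps every argument non-negative
  k=3: (−1)^0·12.0000/(6)·0.2401^1·0.9708^3 = +0.439248
d^2_{-1,2}(2.6567) = +0.439248

d=0.4392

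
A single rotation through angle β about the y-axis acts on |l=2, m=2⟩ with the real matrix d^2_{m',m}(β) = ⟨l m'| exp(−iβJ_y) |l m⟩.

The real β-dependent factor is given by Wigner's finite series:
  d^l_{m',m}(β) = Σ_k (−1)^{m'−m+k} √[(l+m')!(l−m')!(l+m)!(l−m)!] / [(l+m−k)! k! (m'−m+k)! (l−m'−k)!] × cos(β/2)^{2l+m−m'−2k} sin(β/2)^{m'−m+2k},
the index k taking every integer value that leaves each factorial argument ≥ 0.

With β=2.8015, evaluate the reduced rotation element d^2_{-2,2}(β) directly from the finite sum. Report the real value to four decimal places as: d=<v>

d^2_{-2,2}(β=2.8015) via Wigner's sum:
Half-angle: c=0.169228, s=0.985577. N=√(1·24·24·1)=24.000000
k: max(0,(2)−(-2))=4 … min(2+(2),2−(-2))=4
  k=4: (−1)^0·24.0000/(24)·0.1692^0·0.9856^4 = +0.943544
d^2_{-2,2}(2.8015) = +0.943544

d=0.9435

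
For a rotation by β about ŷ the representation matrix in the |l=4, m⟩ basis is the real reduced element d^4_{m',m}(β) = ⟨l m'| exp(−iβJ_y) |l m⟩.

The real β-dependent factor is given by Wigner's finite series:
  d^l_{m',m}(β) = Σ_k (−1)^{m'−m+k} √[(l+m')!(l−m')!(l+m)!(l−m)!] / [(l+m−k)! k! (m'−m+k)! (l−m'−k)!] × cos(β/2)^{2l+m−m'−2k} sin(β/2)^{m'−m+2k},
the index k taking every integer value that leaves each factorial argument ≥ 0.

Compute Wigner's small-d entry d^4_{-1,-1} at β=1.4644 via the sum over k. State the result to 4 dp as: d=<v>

d^4_{-1,-1}(β=1.4644) via Wigner's sum:
c=cos(1.4644/2)=0.743705, s=sin(1.4644/2)=0.668507; N=√[6·120·6·120]=720.000000
The bounds max(0,m−m')=0 and min(l+m,l−m')=3 give 4 terms
  k=0: (−1)^0·720.0000/(720)·0.7437^8·0.6685^0 = +0.093585
  k=1: (−1)^1·720.0000/(48)·0.7437^6·0.6685^2 = -1.134252
  k=2: (−1)^2·720.0000/(24)·0.7437^4·0.6685^4 = +1.832948
  k=3: (−1)^3·720.0000/(72)·0.7437^2·0.6685^6 = -0.493673
d^4_{-1,-1}(1.4644) = +0.093585 -1.134252 +1.832948 -0.493673 = +0.298608

d=0.2986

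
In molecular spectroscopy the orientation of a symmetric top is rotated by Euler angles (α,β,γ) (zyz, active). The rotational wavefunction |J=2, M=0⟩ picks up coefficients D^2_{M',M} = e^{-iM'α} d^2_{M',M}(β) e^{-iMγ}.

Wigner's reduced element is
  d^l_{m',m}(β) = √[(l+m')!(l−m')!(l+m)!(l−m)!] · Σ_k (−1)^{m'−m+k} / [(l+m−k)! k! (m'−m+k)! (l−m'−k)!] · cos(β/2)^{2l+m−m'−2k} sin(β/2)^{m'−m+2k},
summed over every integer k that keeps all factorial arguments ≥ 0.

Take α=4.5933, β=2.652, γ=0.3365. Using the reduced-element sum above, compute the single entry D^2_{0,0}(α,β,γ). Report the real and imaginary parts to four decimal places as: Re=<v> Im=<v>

Re=0.6683 Im=0.0000

Split into d^2_{0,0}(β=2.652) × two z-phases.
c=cos(2.652/2)=0.242359, s=sin(2.652/2)=0.970187; N=√[2·2·2·2]=4.000000
k: max(0,(0)−(0))=0 … min(2+(0),2−(0))=2
  k=0: (−1)^0·4.0000/(4)·0.2424^4·0.9702^0 = +0.003450
  k=1: (−1)^1·4.0000/(1)·0.2424^2·0.9702^2 = -0.221151
  k=2: (−1)^2·4.0000/(4)·0.2424^0·0.9702^4 = +0.885975
d^2_{0,0}(2.652) = +0.003450 -0.221151 +0.885975 = +0.668274
D = (+1.000000+0.000000i)·(+0.668274)·(+1.000000+0.000000i) = +0.668274+0.000000i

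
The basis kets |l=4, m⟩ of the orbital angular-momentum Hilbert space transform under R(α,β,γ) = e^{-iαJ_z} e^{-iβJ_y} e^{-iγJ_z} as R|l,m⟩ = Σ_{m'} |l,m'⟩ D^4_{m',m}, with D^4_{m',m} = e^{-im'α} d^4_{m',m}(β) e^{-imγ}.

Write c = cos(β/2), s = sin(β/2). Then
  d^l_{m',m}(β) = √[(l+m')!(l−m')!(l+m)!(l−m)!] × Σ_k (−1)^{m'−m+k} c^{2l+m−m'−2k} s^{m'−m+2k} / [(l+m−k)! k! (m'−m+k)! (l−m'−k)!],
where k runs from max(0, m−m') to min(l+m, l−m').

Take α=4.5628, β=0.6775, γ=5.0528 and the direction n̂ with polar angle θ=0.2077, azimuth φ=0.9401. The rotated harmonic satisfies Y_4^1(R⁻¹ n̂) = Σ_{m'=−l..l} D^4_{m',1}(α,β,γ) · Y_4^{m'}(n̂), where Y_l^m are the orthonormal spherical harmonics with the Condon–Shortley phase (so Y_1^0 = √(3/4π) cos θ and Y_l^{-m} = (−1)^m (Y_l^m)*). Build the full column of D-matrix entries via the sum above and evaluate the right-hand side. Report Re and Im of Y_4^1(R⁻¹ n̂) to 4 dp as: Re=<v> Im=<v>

Need the full column D^4_{m',1} for m'=−4..4 at α=4.5628, β=0.6775, γ=5.0528.
cos(β/2)=0.943171, sin(β/2)=0.332308
d^4_{-4,1}: single k=5 term ⇒ +0.025443;  D = +0.020528+0.015031i
d^4_{-3,1}: k∈[4..5] ⇒ +0.127657 -0.009508 = +0.118149;  D = -0.083228+0.083859i
d^4_{-2,1}: k∈[3..5] ⇒ +0.387338 -0.072125 +0.001791 = +0.317004;  D = -0.189209-0.254346i
d^4_{-1,1}: k∈[2..5] ⇒ +0.777364 -0.289500 +0.017969 -0.000149 = +0.505685;  D = +0.446183-0.237988i
d^4_{0,1}: k∈[1..4] ⇒ +0.986708 -0.734923 +0.091231 -0.001888 = +0.341129;  D = +0.113894+0.321554i
d^4_{1,1}: k∈[0..3] ⇒ +0.626214 -1.166047 +0.289500 -0.011979 = -0.262312;  D = +0.257551-0.049752i
d^4_{2,1}: k∈[0..2] ⇒ -0.936073 +0.581008 -0.048083 = -0.403149;  D = +0.016618+0.402806i
d^4_{3,1}: k∈[0..1] ⇒ +0.617014 -0.127657 = +0.489357;  D = +0.486487+0.052921i
d^4_{4,1}: single k=0 term ⇒ -0.204960;  D = +0.052284-0.198179i
Y_4^{m'}(θ=0.2077,φ=0.9401) and Σ D·Y over m':
  (+0.0205+0.0150i)·(-0.0007+0.0005i)  (-0.0832+0.0839i)·(-0.0102-0.0034i)  (-0.1892-0.2543i)·(-0.0247-0.0773i)  (+0.4462-0.2380i)·(+0.2084-0.2854i)  (+0.1139+0.3216i)·(+0.6730+0.0000i)  (+0.2576-0.0498i)·(-0.2084-0.2854i)  (+0.0166+0.4028i)·(-0.0247+0.0773i)  (+0.4865+0.0529i)·(+0.0102-0.0034i)  (+0.0523-0.1982i)·(-0.0007-0.0005i)
Y_4^1(R⁻¹ n̂) = -0.006547-0.013018i

Re=-0.0065 Im=-0.0130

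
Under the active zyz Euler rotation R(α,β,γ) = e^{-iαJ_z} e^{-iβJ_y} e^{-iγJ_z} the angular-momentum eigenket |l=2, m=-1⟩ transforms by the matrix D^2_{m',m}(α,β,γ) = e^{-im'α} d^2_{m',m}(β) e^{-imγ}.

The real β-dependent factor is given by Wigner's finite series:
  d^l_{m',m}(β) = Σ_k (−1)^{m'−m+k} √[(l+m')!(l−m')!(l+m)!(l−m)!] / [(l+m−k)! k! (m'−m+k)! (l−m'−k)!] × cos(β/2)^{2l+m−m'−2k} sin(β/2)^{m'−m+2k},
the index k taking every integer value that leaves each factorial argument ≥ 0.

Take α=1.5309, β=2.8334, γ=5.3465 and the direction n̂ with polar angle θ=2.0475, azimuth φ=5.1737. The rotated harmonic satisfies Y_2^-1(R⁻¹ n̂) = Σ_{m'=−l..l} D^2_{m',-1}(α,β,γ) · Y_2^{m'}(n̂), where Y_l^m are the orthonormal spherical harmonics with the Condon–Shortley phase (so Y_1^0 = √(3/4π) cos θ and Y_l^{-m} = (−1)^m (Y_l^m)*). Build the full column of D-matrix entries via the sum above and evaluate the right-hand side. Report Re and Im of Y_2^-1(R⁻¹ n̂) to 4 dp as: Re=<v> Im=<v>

Re=0.1344 Im=-0.0710

Need the full column D^2_{m',-1} for m'=−2..2 at α=1.5309, β=2.8334, γ=5.3465.
cos(β/2)=0.153487, sin(β/2)=0.988151
d^2_{-2,-1}: single k=1 term ⇒ +0.007146;  D = -0.003761+0.006076i
d^2_{-1,-1}: k∈[0..1] ⇒ +0.000555 -0.069010 = -0.068455;  D = -0.056721-0.038325i
d^2_{0,-1}: k∈[0..1] ⇒ -0.008752 +0.362758 = +0.354006;  D = +0.209735-0.285187i
d^2_{1,-1}: k∈[0..1] ⇒ +0.069010 -0.953438 = -0.884428;  D = +0.691028+0.551991i
d^2_{2,-1}: single k=0 term ⇒ -0.296191;  D = +0.193943-0.223864i
Y_2^{m'}(θ=2.0475,φ=5.1737) and Σ D·Y over m':
  (-0.0038+0.0061i)·(-0.1841+0.2431i)  (-0.0567-0.0383i)·(-0.1402-0.2820i)  (+0.2097-0.2852i)·(-0.1162+0.0000i)  (+0.6910+0.5520i)·(+0.1402-0.2820i)  (+0.1939-0.2239i)·(-0.1841-0.2431i)
Y_2^-1(R⁻¹ n̂) = +0.134430-0.070973i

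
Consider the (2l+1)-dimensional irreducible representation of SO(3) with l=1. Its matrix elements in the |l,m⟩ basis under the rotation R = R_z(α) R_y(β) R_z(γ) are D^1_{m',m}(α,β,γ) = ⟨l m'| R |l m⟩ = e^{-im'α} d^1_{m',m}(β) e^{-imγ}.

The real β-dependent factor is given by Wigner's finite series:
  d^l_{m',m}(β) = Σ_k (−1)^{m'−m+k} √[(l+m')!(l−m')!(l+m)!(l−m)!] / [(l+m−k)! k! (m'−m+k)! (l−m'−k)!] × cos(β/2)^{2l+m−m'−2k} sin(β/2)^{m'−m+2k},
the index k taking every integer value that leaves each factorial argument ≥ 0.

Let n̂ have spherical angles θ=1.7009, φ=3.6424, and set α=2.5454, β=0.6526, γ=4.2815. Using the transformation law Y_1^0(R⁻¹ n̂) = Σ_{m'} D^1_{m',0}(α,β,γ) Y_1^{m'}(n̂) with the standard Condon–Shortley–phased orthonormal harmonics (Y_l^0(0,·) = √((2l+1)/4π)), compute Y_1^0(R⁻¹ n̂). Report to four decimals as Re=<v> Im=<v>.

Need the full column D^1_{m',0} for m'=−1..1 at α=2.5454, β=0.6526, γ=4.2815.
cos(β/2)=0.947235, sin(β/2)=0.320540
d^1_{-1,0}: single k=1 term ⇒ +0.429394;  D = -0.355314+0.241103i
d^1_{0,0}: k∈[0..1] ⇒ +0.897254 -0.102746 = +0.794508;  D = +0.794508+0.000000i
d^1_{1,0}: single k=0 term ⇒ -0.429394;  D = +0.355314+0.241103i
Y_1^{m'}(θ=1.7009,φ=3.6424) and Σ D·Y over m':
  (-0.3553+0.2411i)·(-0.3005+0.1645i)  (+0.7945+0.0000i)·(-0.0634+0.0000i)  (+0.3553+0.2411i)·(+0.3005+0.1645i)
Y_1^0(R⁻¹ n̂) = +0.083870+0.000000i

Re=0.0839 Im=0.0000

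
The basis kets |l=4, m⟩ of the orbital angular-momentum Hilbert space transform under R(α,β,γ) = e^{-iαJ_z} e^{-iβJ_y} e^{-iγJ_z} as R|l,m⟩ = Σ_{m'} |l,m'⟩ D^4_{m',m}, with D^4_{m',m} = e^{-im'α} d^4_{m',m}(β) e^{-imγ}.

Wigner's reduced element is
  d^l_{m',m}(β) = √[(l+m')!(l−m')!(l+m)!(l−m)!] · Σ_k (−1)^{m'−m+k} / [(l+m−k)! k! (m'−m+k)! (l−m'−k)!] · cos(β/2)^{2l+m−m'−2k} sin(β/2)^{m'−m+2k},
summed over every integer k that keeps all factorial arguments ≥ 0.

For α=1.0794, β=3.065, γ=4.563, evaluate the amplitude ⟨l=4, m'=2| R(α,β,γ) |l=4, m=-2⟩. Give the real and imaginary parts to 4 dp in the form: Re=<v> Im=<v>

Split into d^4_{2,-2}(β=3.065) × two z-phases.
Half-angle: c=0.038287, s=0.999267. N=√(720·2·2·720)=1440.000000
Admissible k: 0..2 (factorial args all ≥0)
  k=0: (−1)^4·1440.0000/(96)·0.0383^4·0.9993^4 = +0.000032
  k=1: (−1)^5·1440.0000/(120)·0.0383^2·0.9993^6 = -0.017513
  k=2: (−1)^6·1440.0000/(1440)·0.0383^0·0.9993^8 = +0.994149
d^4_{2,-2}(3.065) = +0.000032 -0.017513 +0.994149 = +0.976668
Phases: e^{-i·(2)·1.0794}=-0.554701-0.832050i, e^{-i·(-2)·4.563}=-0.955697+0.294353i ⇒ D=+0.756959+0.617166i

Re=0.7570 Im=0.6172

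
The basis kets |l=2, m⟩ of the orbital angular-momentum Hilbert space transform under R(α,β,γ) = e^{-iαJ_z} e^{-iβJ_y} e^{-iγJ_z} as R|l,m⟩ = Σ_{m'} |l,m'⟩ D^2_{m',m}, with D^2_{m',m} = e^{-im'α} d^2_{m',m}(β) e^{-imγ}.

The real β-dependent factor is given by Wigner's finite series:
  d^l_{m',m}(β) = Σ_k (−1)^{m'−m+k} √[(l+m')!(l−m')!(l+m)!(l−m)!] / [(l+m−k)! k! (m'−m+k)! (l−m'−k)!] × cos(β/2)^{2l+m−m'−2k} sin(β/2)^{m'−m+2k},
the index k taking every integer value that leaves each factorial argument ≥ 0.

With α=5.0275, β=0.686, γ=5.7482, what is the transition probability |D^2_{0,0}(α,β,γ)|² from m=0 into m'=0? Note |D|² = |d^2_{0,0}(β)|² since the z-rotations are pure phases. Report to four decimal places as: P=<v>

Split into d^2_{0,0}(β=0.686) × two z-phases.
c=cos(0.686/2)=0.941750, s=sin(0.686/2)=0.336314; N=√[2·2·2·2]=4.000000
k∈{0,1,2} keeps every argument non-negative
  k=0: (−1)^0·4.0000/(4)·0.9417^4·0.3363^0 = +0.786579
  k=1: (−1)^1·4.0000/(1)·0.9417^2·0.3363^2 = -0.401255
  k=2: (−1)^2·4.0000/(4)·0.9417^0·0.3363^4 = +0.012793
d^2_{0,0}(0.686) = +0.786579 -0.401255 +0.012793 = +0.398117
|D^2_{0,0}|² = |d^2_{0,0}(β)|² = (+0.398117)² = 0.158497 (the z-rotation phases have unit modulus)

P=0.1585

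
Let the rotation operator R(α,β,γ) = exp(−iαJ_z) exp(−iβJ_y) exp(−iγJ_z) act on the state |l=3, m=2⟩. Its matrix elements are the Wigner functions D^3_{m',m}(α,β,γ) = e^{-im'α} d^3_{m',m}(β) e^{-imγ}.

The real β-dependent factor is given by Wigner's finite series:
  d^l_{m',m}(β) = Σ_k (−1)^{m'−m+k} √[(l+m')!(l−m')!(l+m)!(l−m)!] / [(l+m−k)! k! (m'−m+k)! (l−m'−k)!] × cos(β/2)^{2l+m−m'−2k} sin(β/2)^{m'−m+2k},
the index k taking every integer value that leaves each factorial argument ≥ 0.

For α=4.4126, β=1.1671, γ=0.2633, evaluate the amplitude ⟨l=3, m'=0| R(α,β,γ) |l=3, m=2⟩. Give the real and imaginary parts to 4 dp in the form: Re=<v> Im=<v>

First d^3_{0,2}(β=1.1671), then the phase factors e^{-i(0)α} and e^{-i(2)γ}:
With c≡cos(β/2)=0.834512 and s≡sin(β/2)=0.550990, N=[6·6·120·1]^{1/2}=65.726707
k: max(0,(2)−(0))=2 … min(3+(2),3−(0))=3
  k=2: (−1)^0·65.7267/(12)·0.8345^4·0.5510^2 = +0.806451
  k=3: (−1)^1·65.7267/(12)·0.8345^2·0.5510^4 = -0.351561
d^3_{0,2}(1.1671) = +0.806451 -0.351561 = +0.454890
D = (+1.000000+0.000000i)·(+0.454890)·(+0.864521-0.502597i) = +0.393262-0.228627i

Re=0.3933 Im=-0.2286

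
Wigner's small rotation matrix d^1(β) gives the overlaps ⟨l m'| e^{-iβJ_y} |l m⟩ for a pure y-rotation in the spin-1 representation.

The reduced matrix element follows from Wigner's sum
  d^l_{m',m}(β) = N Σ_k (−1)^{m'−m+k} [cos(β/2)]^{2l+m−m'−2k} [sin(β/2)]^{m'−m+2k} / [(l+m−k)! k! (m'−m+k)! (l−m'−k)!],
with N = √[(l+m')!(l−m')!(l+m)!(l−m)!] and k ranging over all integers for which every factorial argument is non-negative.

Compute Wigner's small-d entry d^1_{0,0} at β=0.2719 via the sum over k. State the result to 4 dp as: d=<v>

d=0.9633

d^1_{0,0}(β=0.2719) via Wigner's sum:
With c≡cos(β/2)=0.990773 and s≡sin(β/2)=0.135532, N=[1·1·1·1]^{1/2}=1.000000
Admissible k: 0..1 (factorial args all ≥0)
  k=0: (−1)^0·1.0000/(1)·0.9908^2·0.1355^0 = +0.981631
  k=1: (−1)^1·1.0000/(1)·0.9908^0·0.1355^2 = -0.018369
d^1_{0,0}(0.2719) = +0.981631 -0.018369 = +0.963262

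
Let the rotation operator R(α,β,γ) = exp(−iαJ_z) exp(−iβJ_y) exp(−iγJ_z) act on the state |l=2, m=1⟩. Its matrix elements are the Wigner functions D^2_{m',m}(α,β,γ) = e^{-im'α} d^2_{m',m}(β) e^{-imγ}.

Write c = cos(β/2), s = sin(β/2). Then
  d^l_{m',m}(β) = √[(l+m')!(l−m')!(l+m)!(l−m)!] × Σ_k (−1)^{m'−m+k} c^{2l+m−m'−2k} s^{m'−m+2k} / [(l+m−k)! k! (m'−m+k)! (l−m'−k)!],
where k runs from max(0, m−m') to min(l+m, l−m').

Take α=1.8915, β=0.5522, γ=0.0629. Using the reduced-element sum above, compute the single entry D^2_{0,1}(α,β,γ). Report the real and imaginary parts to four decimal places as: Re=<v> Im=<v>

Re=0.5459 Im=-0.0344

First d^2_{0,1}(β=0.5522), then the phase factors e^{-i(0)α} and e^{-i(1)γ}:
Half-angle: c=0.962126, s=0.272605. N=√(2·2·6·1)=4.898979
k∈{1,2} keeps every argument non-negative
  k=1: (−1)^0·4.8990/(2)·0.9621^3·0.2726^1 = +0.594711
  k=2: (−1)^1·4.8990/(2)·0.9621^1·0.2726^3 = -0.047743
d^2_{0,1}(0.5522) = +0.594711 -0.047743 = +0.546968
D = (+1.000000+0.000000i)·(+0.546968)·(+0.998022-0.062859i) = +0.545886-0.034382i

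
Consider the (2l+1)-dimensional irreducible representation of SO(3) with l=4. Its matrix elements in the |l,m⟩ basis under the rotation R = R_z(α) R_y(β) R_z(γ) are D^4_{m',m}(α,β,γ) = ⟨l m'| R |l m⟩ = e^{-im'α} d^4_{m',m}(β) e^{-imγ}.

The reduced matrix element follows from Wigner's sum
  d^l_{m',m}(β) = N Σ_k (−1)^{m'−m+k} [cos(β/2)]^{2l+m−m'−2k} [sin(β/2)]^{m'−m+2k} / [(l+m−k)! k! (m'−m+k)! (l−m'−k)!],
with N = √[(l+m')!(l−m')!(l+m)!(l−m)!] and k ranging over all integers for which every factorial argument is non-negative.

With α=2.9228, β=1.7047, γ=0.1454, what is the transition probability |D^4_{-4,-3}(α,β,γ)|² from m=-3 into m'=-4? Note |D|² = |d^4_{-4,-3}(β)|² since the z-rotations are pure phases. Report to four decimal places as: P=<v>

P=0.0130

Split into d^4_{-4,-3}(β=1.7047) × two z-phases.
Half-angle: c=0.658216, s=0.752829. N=√(1·40320·1·5040)=14255.272709
k: max(0,(-3)−(-4))=1 … min(4+(-3),4−(-4))=1
  k=1: (−1)^0·14255.2727/(5040)·0.6582^7·0.7528^1 = +0.113978
d^4_{-4,-3}(1.7047) = +0.113978
|D^4_{-4,-3}|² = |d^4_{-4,-3}(β)|² = (+0.113978)² = 0.012991 (the z-rotation phases have unit modulus)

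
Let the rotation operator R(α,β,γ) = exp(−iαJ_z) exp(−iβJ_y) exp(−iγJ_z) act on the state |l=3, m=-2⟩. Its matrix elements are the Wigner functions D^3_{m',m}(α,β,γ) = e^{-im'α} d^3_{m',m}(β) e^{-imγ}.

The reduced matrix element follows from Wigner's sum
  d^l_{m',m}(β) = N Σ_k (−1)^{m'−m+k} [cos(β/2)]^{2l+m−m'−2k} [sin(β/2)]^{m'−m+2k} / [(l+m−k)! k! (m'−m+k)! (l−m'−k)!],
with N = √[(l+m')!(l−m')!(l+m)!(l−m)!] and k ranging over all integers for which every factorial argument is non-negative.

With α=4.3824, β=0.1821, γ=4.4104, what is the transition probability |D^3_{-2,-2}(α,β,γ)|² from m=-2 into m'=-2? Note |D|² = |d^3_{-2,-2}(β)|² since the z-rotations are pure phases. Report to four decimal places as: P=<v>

Split into d^3_{-2,-2}(β=0.1821) × two z-phases.
c=cos(0.1821/2)=0.995858, s=sin(0.1821/2)=0.090924; N=√[1·120·1·120]=120.000000
The bounds max(0,m−m')=0 and min(l+m,l−m')=1 give 2 terms
  k=0: (−1)^0·120.0000/(120)·0.9959^6·0.0909^0 = +0.975403
  k=1: (−1)^1·120.0000/(24)·0.9959^4·0.0909^2 = -0.040655
d^3_{-2,-2}(0.1821) = +0.975403 -0.040655 = +0.934747
|D^3_{-2,-2}|² = |d^3_{-2,-2}(β)|² = (+0.934747)² = 0.873753 (the z-rotation phases have unit modulus)

P=0.8738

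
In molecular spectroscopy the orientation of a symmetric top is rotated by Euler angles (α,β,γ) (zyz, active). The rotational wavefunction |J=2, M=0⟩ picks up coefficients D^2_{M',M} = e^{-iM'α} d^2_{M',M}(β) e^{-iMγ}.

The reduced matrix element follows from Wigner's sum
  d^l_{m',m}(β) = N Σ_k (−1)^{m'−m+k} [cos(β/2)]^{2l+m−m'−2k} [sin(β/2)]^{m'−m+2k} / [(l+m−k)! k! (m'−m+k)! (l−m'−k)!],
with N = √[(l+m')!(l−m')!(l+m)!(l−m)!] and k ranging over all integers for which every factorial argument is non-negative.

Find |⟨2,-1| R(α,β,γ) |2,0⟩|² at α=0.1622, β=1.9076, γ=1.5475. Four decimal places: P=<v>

P=0.1459

D^2_{-1,0}(0.1622,1.9076,1.5475) = e^{-i·-1·0.1622}·d^2_{-1,0}(1.9076)·e^{-i·0·1.5475}. Compute d first:
With c≡cos(β/2)=0.578588 and s≡sin(β/2)=0.815620, N=[1·6·2·2]^{1/2}=4.898979
Admissible k: 1..2 (factorial args all ≥0)
  k=1: (−1)^0·4.8990/(2)·0.5786^3·0.8156^1 = +0.386965
  k=2: (−1)^1·4.8990/(2)·0.5786^1·0.8156^3 = -0.768969
d^2_{-1,0}(1.9076) = +0.386965 -0.768969 = -0.382004
|D^2_{-1,0}|² = |d^2_{-1,0}(β)|² = (-0.382004)² = 0.145927 (the z-rotation phases have unit modulus)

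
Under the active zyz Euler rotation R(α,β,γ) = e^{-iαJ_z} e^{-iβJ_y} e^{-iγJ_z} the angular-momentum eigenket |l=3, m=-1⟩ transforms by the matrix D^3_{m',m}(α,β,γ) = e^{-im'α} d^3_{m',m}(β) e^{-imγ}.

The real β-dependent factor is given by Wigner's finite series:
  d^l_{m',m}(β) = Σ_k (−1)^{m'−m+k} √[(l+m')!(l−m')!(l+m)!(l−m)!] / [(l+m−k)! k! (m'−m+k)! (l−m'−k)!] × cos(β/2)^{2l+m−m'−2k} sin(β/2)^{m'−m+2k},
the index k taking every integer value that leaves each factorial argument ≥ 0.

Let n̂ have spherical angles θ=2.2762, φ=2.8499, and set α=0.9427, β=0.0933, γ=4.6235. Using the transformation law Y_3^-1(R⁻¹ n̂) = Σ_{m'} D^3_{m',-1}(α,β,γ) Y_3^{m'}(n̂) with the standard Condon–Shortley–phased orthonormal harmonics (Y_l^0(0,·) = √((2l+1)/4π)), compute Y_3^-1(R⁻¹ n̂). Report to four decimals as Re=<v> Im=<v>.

Re=-0.2795 Im=0.1011

Need the full column D^3_{m',-1} for m'=−3..3 at α=0.9427, β=0.0933, γ=4.6235.
cos(β/2)=0.998912, sin(β/2)=0.046633
d^3_{-3,-1}: single k=2 term ⇒ +0.008386;  D = +0.003284+0.007716i
d^3_{-2,-1}: k∈[1..2] ⇒ +0.146666 -0.000639 = +0.146027;  D = +0.142323+0.032681i
d^3_{-1,-1}: k∈[0..2] ⇒ +0.993490 -0.017322 +0.000028 = +0.976197;  D = +0.735848-0.641474i
d^3_{0,-1}: k∈[0..2] ⇒ -0.160665 +0.001050 -0.000001 = -0.159615;  D = +0.014169+0.158985i
d^3_{1,-1}: k∈[0..2] ⇒ +0.012991 -0.000038 +0.000000 = +0.012953;  D = -0.011116-0.006651i
d^3_{2,-1}: k∈[0..1] ⇒ -0.000639 +0.000001 = -0.000639;  D = +0.000587-0.000251i
d^3_{3,-1}: single k=0 term ⇒ +0.000018;  D = -0.000004+0.000018i
Y_3^{m'}(θ=2.2762,φ=2.8499) and Σ D·Y over m':
  (+0.0033+0.0077i)·(-0.1180-0.1413i)  (+0.1423+0.0327i)·(-0.3206-0.2116i)  (+0.7358-0.6415i)·(-0.2596-0.0780i)  (+0.0142+0.1590i)·(+0.2173+0.0000i)  (-0.0111-0.0067i)·(+0.2596-0.0780i)  (+0.0006-0.0003i)·(-0.3206+0.2116i)  (-0.0000+0.0000i)·(+0.1180-0.1413i)
Y_3^-1(R⁻¹ n̂) = -0.279521+0.101121i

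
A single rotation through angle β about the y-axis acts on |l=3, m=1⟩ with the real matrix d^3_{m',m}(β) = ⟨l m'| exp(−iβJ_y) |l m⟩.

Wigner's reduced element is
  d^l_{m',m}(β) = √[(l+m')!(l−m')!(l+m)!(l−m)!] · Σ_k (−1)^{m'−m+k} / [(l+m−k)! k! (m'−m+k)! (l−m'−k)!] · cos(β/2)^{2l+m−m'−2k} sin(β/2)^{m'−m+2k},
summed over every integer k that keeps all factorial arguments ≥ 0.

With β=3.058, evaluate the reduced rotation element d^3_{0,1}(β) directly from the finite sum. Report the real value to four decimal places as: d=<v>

d=0.1434

d^3_{0,1}(β=3.058) via Wigner's sum:
Half-angle: c=0.041784, s=0.999127. N=√(6·6·24·2)=41.569219
Admissible k: 1..3 (factorial args all ≥0)
  k=1: (−1)^0·41.5692/(12)·0.0418^5·0.9991^1 = +0.000000
  k=2: (−1)^1·41.5692/(4)·0.0418^3·0.9991^3 = -0.000756
  k=3: (−1)^2·41.5692/(12)·0.0418^1·0.9991^5 = +0.144114
d^3_{0,1}(3.058) = +0.000000 -0.000756 +0.144114 = +0.143358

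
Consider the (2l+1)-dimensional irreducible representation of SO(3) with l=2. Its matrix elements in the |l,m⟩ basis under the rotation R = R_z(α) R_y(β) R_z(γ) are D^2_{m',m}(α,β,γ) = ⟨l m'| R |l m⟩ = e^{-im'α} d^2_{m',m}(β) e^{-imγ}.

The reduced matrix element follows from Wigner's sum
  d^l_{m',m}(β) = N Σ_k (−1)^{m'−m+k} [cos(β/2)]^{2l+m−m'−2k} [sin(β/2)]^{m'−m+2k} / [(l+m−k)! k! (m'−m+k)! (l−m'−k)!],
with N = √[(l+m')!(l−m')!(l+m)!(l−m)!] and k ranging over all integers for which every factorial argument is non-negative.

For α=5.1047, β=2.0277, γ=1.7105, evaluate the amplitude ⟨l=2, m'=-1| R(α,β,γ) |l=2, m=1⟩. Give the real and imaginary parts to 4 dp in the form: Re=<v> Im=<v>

First d^2_{-1,1}(β=2.0277), then the phase factors e^{-i(-1)α} and e^{-i(1)γ}:
c=cos(2.0277/2)=0.528596, s=sin(2.0277/2)=0.848873; N=√[1·6·6·1]=6.000000
k: max(0,(1)−(-1))=2 … min(2+(1),2−(-1))=3
  k=2: (−1)^0·6.0000/(2)·0.5286^2·0.8489^2 = +0.604026
  k=3: (−1)^1·6.0000/(6)·0.5286^0·0.8489^4 = -0.519244
d^2_{-1,1}(2.0277) = +0.604026 -0.519244 = +0.084782
Phases: e^{-i·(-1)·5.1047}=+0.382325-0.924028i, e^{-i·(1)·1.7105}=-0.139250-0.990257i ⇒ D=-0.082091-0.021190i

Re=-0.0821 Im=-0.0212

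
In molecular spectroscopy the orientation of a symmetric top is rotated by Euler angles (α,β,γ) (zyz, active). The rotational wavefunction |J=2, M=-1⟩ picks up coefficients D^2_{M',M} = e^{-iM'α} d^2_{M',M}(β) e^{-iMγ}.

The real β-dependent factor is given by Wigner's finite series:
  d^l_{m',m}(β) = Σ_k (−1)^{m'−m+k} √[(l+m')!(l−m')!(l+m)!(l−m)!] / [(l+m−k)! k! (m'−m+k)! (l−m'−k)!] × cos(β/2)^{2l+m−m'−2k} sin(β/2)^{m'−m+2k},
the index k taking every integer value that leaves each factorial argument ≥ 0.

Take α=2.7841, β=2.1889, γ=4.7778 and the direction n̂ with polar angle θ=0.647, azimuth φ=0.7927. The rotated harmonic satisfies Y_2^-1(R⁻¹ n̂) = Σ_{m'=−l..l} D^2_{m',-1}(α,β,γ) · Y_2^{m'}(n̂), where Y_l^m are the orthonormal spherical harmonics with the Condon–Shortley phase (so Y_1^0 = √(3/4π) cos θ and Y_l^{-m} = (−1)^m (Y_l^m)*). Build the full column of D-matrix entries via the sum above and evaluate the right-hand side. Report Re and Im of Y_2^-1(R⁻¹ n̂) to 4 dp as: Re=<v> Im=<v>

Re=-0.2642 Im=-0.2779

Need the full column D^2_{m',-1} for m'=−2..2 at α=2.7841, β=2.1889, γ=4.7778.
cos(β/2)=0.458535, sin(β/2)=0.888676
d^2_{-2,-1}: single k=1 term ⇒ +0.171353;  D = -0.103642-0.136456i
d^2_{-1,-1}: k∈[0..1] ⇒ +0.044207 -0.498143 = -0.453936;  D = -0.130709-0.434710i
d^2_{0,-1}: k∈[0..1] ⇒ -0.209864 +0.788277 = +0.578414;  D = +0.037808-0.577177i
d^2_{1,-1}: k∈[0..1] ⇒ +0.498143 -0.623698 = -0.125555;  D = +0.051529-0.114494i
d^2_{2,-1}: single k=0 term ⇒ -0.643626;  D = -0.452830+0.457383i
Y_2^{m'}(θ=0.647,φ=0.7927) and Σ D·Y over m':
  (-0.1036-0.1365i)·(-0.0020-0.1403i)  (-0.1307-0.4347i)·(+0.2608-0.2647i)  (+0.0378-0.5772i)·(+0.2870+0.0000i)  (+0.0515-0.1145i)·(-0.2608-0.2647i)  (-0.4528+0.4574i)·(-0.0020+0.1403i)
Y_2^-1(R⁻¹ n̂) = -0.264228-0.277863i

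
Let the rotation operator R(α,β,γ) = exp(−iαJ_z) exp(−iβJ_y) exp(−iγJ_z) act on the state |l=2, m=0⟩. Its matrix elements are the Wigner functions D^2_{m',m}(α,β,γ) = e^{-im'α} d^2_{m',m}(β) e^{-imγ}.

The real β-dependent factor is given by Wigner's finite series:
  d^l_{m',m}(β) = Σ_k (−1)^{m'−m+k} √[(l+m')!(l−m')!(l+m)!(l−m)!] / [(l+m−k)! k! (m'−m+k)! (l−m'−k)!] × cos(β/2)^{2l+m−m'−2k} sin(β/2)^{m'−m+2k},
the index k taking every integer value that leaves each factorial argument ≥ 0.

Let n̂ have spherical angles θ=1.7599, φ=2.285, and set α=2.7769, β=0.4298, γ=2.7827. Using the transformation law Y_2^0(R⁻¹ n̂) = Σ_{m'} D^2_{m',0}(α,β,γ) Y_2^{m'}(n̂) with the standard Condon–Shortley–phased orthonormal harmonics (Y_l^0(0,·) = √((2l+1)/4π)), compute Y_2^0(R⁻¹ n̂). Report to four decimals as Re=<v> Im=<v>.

Re=-0.2813 Im=0.0000

Need the full column D^2_{m',0} for m'=−2..2 at α=2.7769, β=0.4298, γ=2.7827.
cos(β/2)=0.976998, sin(β/2)=0.213250
d^2_{-2,0}: single k=2 term ⇒ +0.106326;  D = +0.079275-0.070857i
d^2_{-1,0}: k∈[1..2] ⇒ +0.487130 -0.023208 = +0.463922;  D = -0.433411+0.165463i
d^2_{0,0}: k∈[0..2] ⇒ +0.911117 -0.173630 +0.002068 = +0.739555;  D = +0.739555+0.000000i
d^2_{1,0}: k∈[0..1] ⇒ -0.487130 +0.023208 = -0.463922;  D = +0.433411+0.165463i
d^2_{2,0}: single k=0 term ⇒ +0.106326;  D = +0.079275+0.070857i
Y_2^{m'}(θ=1.7599,φ=2.285) and Σ D·Y over m':
  (+0.0793-0.0709i)·(-0.0529+0.3689i)  (-0.4334+0.1655i)·(+0.0934+0.1078i)  (+0.7396+0.0000i)·(-0.2820+0.0000i)  (+0.4334+0.1655i)·(-0.0934+0.1078i)  (+0.0793+0.0709i)·(-0.0529-0.3689i)
Y_2^0(R⁻¹ n̂) = -0.281286+0.000000i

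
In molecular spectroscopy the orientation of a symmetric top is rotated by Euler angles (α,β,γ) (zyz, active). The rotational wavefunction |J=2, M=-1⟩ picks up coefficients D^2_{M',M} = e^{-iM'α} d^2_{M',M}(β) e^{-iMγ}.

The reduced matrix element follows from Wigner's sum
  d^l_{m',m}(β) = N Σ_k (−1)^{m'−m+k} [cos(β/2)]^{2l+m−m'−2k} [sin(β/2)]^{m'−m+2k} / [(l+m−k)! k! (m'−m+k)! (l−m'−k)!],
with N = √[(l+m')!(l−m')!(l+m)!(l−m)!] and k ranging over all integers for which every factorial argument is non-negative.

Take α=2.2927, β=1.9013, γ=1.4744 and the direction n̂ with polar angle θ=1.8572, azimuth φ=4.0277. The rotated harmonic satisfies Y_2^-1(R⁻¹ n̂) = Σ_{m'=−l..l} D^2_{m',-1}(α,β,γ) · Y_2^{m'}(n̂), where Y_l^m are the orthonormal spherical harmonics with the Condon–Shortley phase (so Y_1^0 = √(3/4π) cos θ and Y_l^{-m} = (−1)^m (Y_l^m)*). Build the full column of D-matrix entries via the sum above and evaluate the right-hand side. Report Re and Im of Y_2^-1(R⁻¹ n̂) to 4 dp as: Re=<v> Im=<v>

Re=-0.0426 Im=-0.0099

Need the full column D^2_{m',-1} for m'=−2..2 at α=2.2927, β=1.9013, γ=1.4744.
cos(β/2)=0.581154, sin(β/2)=0.813793
d^2_{-2,-1}: single k=1 term ⇒ +0.319461;  D = +0.311524-0.070771i
d^2_{-1,-1}: k∈[0..1] ⇒ +0.114068 -0.671015 = -0.556947;  D = +0.451498+0.326097i
d^2_{0,-1}: k∈[0..1] ⇒ -0.391259 +0.767202 = +0.375943;  D = +0.036183+0.374198i
d^2_{1,-1}: k∈[0..1] ⇒ +0.671015 -0.438588 = +0.232427;  D = +0.158856-0.169668i
d^2_{2,-1}: single k=0 term ⇒ -0.626418;  D = +0.626124+0.019161i
Y_2^{m'}(θ=1.8572,φ=4.0277) and Σ D·Y over m':
  (+0.3115-0.0708i)·(-0.0711-0.3483i)  (+0.4515+0.3261i)·(+0.1324-0.1622i)  (+0.0362+0.3742i)·(-0.2399+0.0000i)  (+0.1589-0.1697i)·(-0.1324-0.1622i)  (+0.6261+0.0192i)·(-0.0711+0.3483i)
Y_2^-1(R⁻¹ n̂) = -0.042560-0.009870i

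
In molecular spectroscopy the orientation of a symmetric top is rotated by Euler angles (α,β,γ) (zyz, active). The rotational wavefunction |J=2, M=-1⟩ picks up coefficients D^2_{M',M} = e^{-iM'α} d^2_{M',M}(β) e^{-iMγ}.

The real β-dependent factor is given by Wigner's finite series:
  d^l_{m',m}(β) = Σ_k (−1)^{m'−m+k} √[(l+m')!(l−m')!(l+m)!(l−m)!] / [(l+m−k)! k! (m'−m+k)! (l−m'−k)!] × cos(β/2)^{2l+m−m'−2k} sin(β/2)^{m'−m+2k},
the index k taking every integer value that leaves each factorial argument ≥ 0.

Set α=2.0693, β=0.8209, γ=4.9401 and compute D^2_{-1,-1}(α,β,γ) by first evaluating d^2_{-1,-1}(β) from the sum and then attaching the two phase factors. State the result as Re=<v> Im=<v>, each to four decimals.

D^2_{-1,-1}(2.0693,0.8209,4.9401) = e^{-i·-1·2.0693}·d^2_{-1,-1}(0.8209)·e^{-i·-1·4.9401}. Compute d first:
c=cos(0.8209/2)=0.916941, s=sin(0.8209/2)=0.399022; N=√[1·6·1·6]=6.000000
Admissible k: 0..1 (factorial args all ≥0)
  k=0: (−1)^0·6.0000/(6)·0.9169^4·0.3990^0 = +0.706913
  k=1: (−1)^1·6.0000/(2)·0.9169^2·0.3990^2 = -0.401604
d^2_{-1,-1}(0.8209) = +0.706913 -0.401604 = +0.305309
D = (-0.478112+0.878299i)·(+0.305309)·(+0.225748-0.974186i) = +0.228278+0.202739i

Re=0.2283 Im=0.2027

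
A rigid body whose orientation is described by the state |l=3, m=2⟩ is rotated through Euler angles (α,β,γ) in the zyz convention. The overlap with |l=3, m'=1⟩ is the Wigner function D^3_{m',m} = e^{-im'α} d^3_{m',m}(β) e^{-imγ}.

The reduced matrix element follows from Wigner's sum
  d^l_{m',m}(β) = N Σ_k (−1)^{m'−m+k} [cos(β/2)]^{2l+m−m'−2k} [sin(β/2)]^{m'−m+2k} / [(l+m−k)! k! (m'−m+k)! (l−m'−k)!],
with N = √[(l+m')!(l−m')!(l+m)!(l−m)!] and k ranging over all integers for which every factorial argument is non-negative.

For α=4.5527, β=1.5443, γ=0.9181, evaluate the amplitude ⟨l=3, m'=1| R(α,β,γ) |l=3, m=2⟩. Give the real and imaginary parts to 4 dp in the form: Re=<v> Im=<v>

Re=-0.3713 Im=0.0394

First d^3_{1,2}(β=1.5443), then the phase factors e^{-i(1)α} and e^{-i(2)γ}:
c=cos(1.5443/2)=0.716412, s=sin(1.5443/2)=0.697677; N=√[24·2·120·1]=75.894664
k: max(0,(2)−(1))=1 … min(3+(2),3−(1))=2
  k=1: (−1)^0·75.8947/(24)·0.7164^5·0.6977^1 = +0.416361
  k=2: (−1)^1·75.8947/(12)·0.7164^3·0.6977^3 = -0.789737
d^3_{1,2}(1.5443) = +0.416361 -0.789737 = -0.373377
Attach z-rotation phases: D = e^{-i(1)(4.5527)}·(-0.373377)·e^{-i(2)(0.9181)} = -0.371292+0.039398i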